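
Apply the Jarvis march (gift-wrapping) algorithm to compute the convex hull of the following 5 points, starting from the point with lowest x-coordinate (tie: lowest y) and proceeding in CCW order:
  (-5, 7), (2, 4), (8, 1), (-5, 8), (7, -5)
Hull (CCW) = [(-5, 7), (7, -5), (8, 1), (-5, 8)]

Jarvis march: at each step, from the current hull vertex p, select the next vertex q as the point such that every other point lies strictly to the left of (or on) the directed line p → q. (Equivalently: for every other point r, the cross product (q − p) × (r − p) ≥ 0.)
Starting point (lowest x, tie lowest y): (-5, 7). Wrap until returning to start. Resulting hull: (-5, 7), (7, -5), (8, 1), (-5, 8).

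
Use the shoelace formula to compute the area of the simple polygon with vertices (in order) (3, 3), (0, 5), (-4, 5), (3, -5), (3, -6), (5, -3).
Area = 41

Shoelace formula: Area = (1/2) |Σ_i (x_i · y_{i+1} − x_{i+1} · y_i)| (indices mod n). Compute each cross term:
  (3)(5) − (0)(3) = 15
  (0)(5) − (-4)(5) = 20
  (-4)(-5) − (3)(5) = 5
  (3)(-6) − (3)(-5) = -3
  (3)(-3) − (5)(-6) = 21
  (5)(3) − (3)(-3) = 24
Sum = 82, so (signed) Area = 82/2 = 41, |Area| = 41.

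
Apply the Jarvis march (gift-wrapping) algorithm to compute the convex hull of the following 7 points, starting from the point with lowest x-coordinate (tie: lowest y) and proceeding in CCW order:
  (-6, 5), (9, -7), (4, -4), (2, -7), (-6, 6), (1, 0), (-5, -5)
Hull (CCW) = [(-6, 5), (-5, -5), (2, -7), (9, -7), (1, 0), (-6, 6)]

Jarvis march: at each step, from the current hull vertex p, select the next vertex q as the point such that every other point lies strictly to the left of (or on) the directed line p → q. (Equivalently: for every other point r, the cross product (q − p) × (r − p) ≥ 0.)
Starting point (lowest x, tie lowest y): (-6, 5). Wrap until returning to start. Resulting hull: (-6, 5), (-5, -5), (2, -7), (9, -7), (1, 0), (-6, 6).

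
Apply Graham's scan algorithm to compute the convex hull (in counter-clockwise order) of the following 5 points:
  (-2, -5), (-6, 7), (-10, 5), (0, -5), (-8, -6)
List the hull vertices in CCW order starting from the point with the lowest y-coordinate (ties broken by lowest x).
Hull (CCW) = [(-8, -6), (0, -5), (-6, 7), (-10, 5)]

Graham scan procedure:
  1. Find the pivot p₀ = point with lowest y (tie → lowest x): (-8, -6).
  2. Sort the remaining points by polar angle around p₀.
  3. Walk through sorted points, maintaining a stack; pop the top while the last three entries make a non-left turn (cross product ≤ 0).
  4. Final stack is the convex hull in CCW order: (-8, -6), (0, -5), (-6, 7), (-10, 5).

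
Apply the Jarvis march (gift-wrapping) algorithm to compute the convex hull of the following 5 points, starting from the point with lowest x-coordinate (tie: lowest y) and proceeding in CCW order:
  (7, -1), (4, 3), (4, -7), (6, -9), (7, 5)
Hull (CCW) = [(4, -7), (6, -9), (7, -1), (7, 5), (4, 3)]

Jarvis march: at each step, from the current hull vertex p, select the next vertex q as the point such that every other point lies strictly to the left of (or on) the directed line p → q. (Equivalently: for every other point r, the cross product (q − p) × (r − p) ≥ 0.)
Starting point (lowest x, tie lowest y): (4, -7). Wrap until returning to start. Resulting hull: (4, -7), (6, -9), (7, -1), (7, 5), (4, 3).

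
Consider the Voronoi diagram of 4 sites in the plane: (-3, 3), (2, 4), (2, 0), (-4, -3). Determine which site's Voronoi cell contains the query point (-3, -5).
Nearest site = (-4, -3)

The Voronoi cell of site s contains exactly those query points closer to s than to any other site. Compute squared distances from q = (-3, -5) to each site:
  (-4 − -3)² + (-3 − -5)² = 5
  (2 − -3)² + (0 − -5)² = 50
  (-3 − -3)² + (3 − -5)² = 64
  (2 − -3)² + (4 − -5)² = 106
Minimum is attained by (-4, -3), so q lies in its Voronoi cell.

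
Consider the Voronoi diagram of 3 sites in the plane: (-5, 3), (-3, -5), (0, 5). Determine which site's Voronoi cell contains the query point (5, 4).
Nearest site = (0, 5)

The Voronoi cell of site s contains exactly those query points closer to s than to any other site. Compute squared distances from q = (5, 4) to each site:
  (0 − 5)² + (5 − 4)² = 26
  (-5 − 5)² + (3 − 4)² = 101
  (-3 − 5)² + (-5 − 4)² = 145
Minimum is attained by (0, 5), so q lies in its Voronoi cell.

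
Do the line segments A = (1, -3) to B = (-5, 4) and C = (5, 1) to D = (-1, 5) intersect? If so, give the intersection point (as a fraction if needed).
No (intersection of containing lines falls outside at least one segment)

Parametrize and solve: t = 20/9, s = 26/9. At least one of these is outside [0, 1], so the segments do not intersect.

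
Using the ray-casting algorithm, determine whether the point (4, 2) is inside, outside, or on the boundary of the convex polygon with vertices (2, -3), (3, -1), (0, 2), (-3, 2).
The point (4, 2) lies strictly outside the polygon

Cast a horizontal ray to the right from the query point and count how many polygon edges it crosses (each edge strictly once or zero times, handled with the usual half-open convention). 
Parity of crossings → even ⇒ outside.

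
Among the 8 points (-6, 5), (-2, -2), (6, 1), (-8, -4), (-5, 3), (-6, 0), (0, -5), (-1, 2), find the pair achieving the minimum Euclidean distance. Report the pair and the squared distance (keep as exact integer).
Pair = ((-6, 5), (-5, 3)); squared distance = 5

Compute all C(8, 2) = 28 pairwise squared distances (x_i − x_j)² + (y_i − y_j)². The minimum is 5, attained by the pair ((-6, 5), (-5, 3)).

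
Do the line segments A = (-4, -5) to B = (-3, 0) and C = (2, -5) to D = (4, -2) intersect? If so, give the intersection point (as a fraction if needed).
No (intersection of containing lines falls outside at least one segment)

Parametrize and solve: t = -18/7, s = -30/7. At least one of these is outside [0, 1], so the segments do not intersect.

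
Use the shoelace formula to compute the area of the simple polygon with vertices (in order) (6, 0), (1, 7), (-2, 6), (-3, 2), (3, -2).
Area = 44

Shoelace formula: Area = (1/2) |Σ_i (x_i · y_{i+1} − x_{i+1} · y_i)| (indices mod n). Compute each cross term:
  (6)(7) − (1)(0) = 42
  (1)(6) − (-2)(7) = 20
  (-2)(2) − (-3)(6) = 14
  (-3)(-2) − (3)(2) = 0
  (3)(0) − (6)(-2) = 12
Sum = 88, so (signed) Area = 88/2 = 44, |Area| = 44.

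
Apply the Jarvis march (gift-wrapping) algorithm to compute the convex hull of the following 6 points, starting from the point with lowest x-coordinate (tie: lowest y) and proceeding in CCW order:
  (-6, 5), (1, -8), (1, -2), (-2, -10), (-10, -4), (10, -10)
Hull (CCW) = [(-10, -4), (-2, -10), (10, -10), (-6, 5)]

Jarvis march: at each step, from the current hull vertex p, select the next vertex q as the point such that every other point lies strictly to the left of (or on) the directed line p → q. (Equivalently: for every other point r, the cross product (q − p) × (r − p) ≥ 0.)
Starting point (lowest x, tie lowest y): (-10, -4). Wrap until returning to start. Resulting hull: (-10, -4), (-2, -10), (10, -10), (-6, 5).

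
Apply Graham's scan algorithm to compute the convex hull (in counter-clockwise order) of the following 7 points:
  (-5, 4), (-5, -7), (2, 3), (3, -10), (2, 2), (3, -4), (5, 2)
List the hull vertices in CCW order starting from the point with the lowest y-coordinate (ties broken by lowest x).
Hull (CCW) = [(3, -10), (5, 2), (2, 3), (-5, 4), (-5, -7)]

Graham scan procedure:
  1. Find the pivot p₀ = point with lowest y (tie → lowest x): (3, -10).
  2. Sort the remaining points by polar angle around p₀.
  3. Walk through sorted points, maintaining a stack; pop the top while the last three entries make a non-left turn (cross product ≤ 0).
  4. Final stack is the convex hull in CCW order: (3, -10), (5, 2), (2, 3), (-5, 4), (-5, -7).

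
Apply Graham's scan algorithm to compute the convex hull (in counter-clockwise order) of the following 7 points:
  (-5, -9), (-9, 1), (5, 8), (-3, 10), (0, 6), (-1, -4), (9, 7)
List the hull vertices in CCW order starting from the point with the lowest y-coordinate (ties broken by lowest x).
Hull (CCW) = [(-5, -9), (9, 7), (-3, 10), (-9, 1)]

Graham scan procedure:
  1. Find the pivot p₀ = point with lowest y (tie → lowest x): (-5, -9).
  2. Sort the remaining points by polar angle around p₀.
  3. Walk through sorted points, maintaining a stack; pop the top while the last three entries make a non-left turn (cross product ≤ 0).
  4. Final stack is the convex hull in CCW order: (-5, -9), (9, 7), (-3, 10), (-9, 1).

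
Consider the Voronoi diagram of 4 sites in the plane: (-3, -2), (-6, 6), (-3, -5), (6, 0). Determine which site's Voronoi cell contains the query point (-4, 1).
Nearest site = (-3, -2)

The Voronoi cell of site s contains exactly those query points closer to s than to any other site. Compute squared distances from q = (-4, 1) to each site:
  (-3 − -4)² + (-2 − 1)² = 10
  (-6 − -4)² + (6 − 1)² = 29
  (-3 − -4)² + (-5 − 1)² = 37
  (6 − -4)² + (0 − 1)² = 101
Minimum is attained by (-3, -2), so q lies in its Voronoi cell.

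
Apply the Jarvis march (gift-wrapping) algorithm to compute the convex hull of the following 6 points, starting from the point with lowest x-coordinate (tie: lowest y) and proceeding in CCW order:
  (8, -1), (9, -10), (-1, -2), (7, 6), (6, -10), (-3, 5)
Hull (CCW) = [(-3, 5), (-1, -2), (6, -10), (9, -10), (8, -1), (7, 6)]

Jarvis march: at each step, from the current hull vertex p, select the next vertex q as the point such that every other point lies strictly to the left of (or on) the directed line p → q. (Equivalently: for every other point r, the cross product (q − p) × (r − p) ≥ 0.)
Starting point (lowest x, tie lowest y): (-3, 5). Wrap until returning to start. Resulting hull: (-3, 5), (-1, -2), (6, -10), (9, -10), (8, -1), (7, 6).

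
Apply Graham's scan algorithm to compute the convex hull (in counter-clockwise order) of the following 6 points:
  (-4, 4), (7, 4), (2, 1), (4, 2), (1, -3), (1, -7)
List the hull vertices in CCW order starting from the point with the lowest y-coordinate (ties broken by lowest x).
Hull (CCW) = [(1, -7), (7, 4), (-4, 4)]

Graham scan procedure:
  1. Find the pivot p₀ = point with lowest y (tie → lowest x): (1, -7).
  2. Sort the remaining points by polar angle around p₀.
  3. Walk through sorted points, maintaining a stack; pop the top while the last three entries make a non-left turn (cross product ≤ 0).
  4. Final stack is the convex hull in CCW order: (1, -7), (7, 4), (-4, 4).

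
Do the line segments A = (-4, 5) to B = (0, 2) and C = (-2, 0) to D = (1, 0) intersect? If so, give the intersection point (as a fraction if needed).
No (intersection of containing lines falls outside at least one segment)

Parametrize and solve: t = 5/3, s = 14/9. At least one of these is outside [0, 1], so the segments do not intersect.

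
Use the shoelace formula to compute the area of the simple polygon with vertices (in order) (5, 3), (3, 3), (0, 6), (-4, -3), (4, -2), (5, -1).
Area = 47

Shoelace formula: Area = (1/2) |Σ_i (x_i · y_{i+1} − x_{i+1} · y_i)| (indices mod n). Compute each cross term:
  (5)(3) − (3)(3) = 6
  (3)(6) − (0)(3) = 18
  (0)(-3) − (-4)(6) = 24
  (-4)(-2) − (4)(-3) = 20
  (4)(-1) − (5)(-2) = 6
  (5)(3) − (5)(-1) = 20
Sum = 94, so (signed) Area = 94/2 = 47, |Area| = 47.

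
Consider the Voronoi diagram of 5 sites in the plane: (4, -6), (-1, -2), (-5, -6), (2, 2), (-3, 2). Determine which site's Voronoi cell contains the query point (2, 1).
Nearest site = (2, 2)

The Voronoi cell of site s contains exactly those query points closer to s than to any other site. Compute squared distances from q = (2, 1) to each site:
  (2 − 2)² + (2 − 1)² = 1
  (-1 − 2)² + (-2 − 1)² = 18
  (-3 − 2)² + (2 − 1)² = 26
  (4 − 2)² + (-6 − 1)² = 53
  (-5 − 2)² + (-6 − 1)² = 98
Minimum is attained by (2, 2), so q lies in its Voronoi cell.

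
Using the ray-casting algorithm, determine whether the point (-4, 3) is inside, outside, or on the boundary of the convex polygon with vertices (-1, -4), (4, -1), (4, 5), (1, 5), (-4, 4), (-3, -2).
The point (-4, 3) lies strictly outside the polygon

Cast a horizontal ray to the right from the query point and count how many polygon edges it crosses (each edge strictly once or zero times, handled with the usual half-open convention). 
Parity of crossings → even ⇒ outside.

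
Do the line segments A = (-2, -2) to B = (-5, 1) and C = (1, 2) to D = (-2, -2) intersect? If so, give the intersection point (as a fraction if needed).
Yes; intersection at (-2, -2) (t = 0 on AB, s = 1 on CD)

Parametrize AB as A + t(B − A) = (-2 + -3 t, -2 + 3 t) and CD as C + s(D − C) = (1 + -3 s, 2 + -4 s). Solve the linear system for (t, s). Determinant = -21 ≠ 0, so a unique intersection of the containing lines exists. Solution: t = 0, s = 1 — both in [0, 1], so the segments cross. Intersection point: (-2, -2).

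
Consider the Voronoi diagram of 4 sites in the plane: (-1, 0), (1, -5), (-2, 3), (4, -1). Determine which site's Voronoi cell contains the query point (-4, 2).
Nearest site = (-2, 3)

The Voronoi cell of site s contains exactly those query points closer to s than to any other site. Compute squared distances from q = (-4, 2) to each site:
  (-2 − -4)² + (3 − 2)² = 5
  (-1 − -4)² + (0 − 2)² = 13
  (4 − -4)² + (-1 − 2)² = 73
  (1 − -4)² + (-5 − 2)² = 74
Minimum is attained by (-2, 3), so q lies in its Voronoi cell.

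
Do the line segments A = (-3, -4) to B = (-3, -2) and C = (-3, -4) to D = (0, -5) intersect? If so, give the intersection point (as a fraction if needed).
Yes; intersection at (-3, -4) (t = 0 on AB, s = 0 on CD)

Parametrize AB as A + t(B − A) = (-3 + 0 t, -4 + 2 t) and CD as C + s(D − C) = (-3 + 3 s, -4 + -1 s). Solve the linear system for (t, s). Determinant = 6 ≠ 0, so a unique intersection of the containing lines exists. Solution: t = 0, s = 0 — both in [0, 1], so the segments cross. Intersection point: (-3, -4).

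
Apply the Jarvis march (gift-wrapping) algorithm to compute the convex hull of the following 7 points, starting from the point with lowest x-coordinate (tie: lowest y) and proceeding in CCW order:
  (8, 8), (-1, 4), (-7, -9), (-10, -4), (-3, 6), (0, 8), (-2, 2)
Hull (CCW) = [(-10, -4), (-7, -9), (8, 8), (0, 8), (-3, 6)]

Jarvis march: at each step, from the current hull vertex p, select the next vertex q as the point such that every other point lies strictly to the left of (or on) the directed line p → q. (Equivalently: for every other point r, the cross product (q − p) × (r − p) ≥ 0.)
Starting point (lowest x, tie lowest y): (-10, -4). Wrap until returning to start. Resulting hull: (-10, -4), (-7, -9), (8, 8), (0, 8), (-3, 6).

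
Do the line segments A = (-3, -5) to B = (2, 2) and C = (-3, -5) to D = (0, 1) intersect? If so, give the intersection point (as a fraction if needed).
Yes; intersection at (-3, -5) (t = 0 on AB, s = 0 on CD)

Parametrize AB as A + t(B − A) = (-3 + 5 t, -5 + 7 t) and CD as C + s(D − C) = (-3 + 3 s, -5 + 6 s). Solve the linear system for (t, s). Determinant = -9 ≠ 0, so a unique intersection of the containing lines exists. Solution: t = 0, s = 0 — both in [0, 1], so the segments cross. Intersection point: (-3, -5).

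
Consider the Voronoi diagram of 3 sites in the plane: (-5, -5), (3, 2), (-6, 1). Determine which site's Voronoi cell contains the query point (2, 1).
Nearest site = (3, 2)

The Voronoi cell of site s contains exactly those query points closer to s than to any other site. Compute squared distances from q = (2, 1) to each site:
  (3 − 2)² + (2 − 1)² = 2
  (-6 − 2)² + (1 − 1)² = 64
  (-5 − 2)² + (-5 − 1)² = 85
Minimum is attained by (3, 2), so q lies in its Voronoi cell.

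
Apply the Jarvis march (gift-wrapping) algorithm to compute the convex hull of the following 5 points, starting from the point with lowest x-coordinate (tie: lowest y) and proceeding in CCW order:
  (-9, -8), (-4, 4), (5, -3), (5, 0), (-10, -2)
Hull (CCW) = [(-10, -2), (-9, -8), (5, -3), (5, 0), (-4, 4)]

Jarvis march: at each step, from the current hull vertex p, select the next vertex q as the point such that every other point lies strictly to the left of (or on) the directed line p → q. (Equivalently: for every other point r, the cross product (q − p) × (r − p) ≥ 0.)
Starting point (lowest x, tie lowest y): (-10, -2). Wrap until returning to start. Resulting hull: (-10, -2), (-9, -8), (5, -3), (5, 0), (-4, 4).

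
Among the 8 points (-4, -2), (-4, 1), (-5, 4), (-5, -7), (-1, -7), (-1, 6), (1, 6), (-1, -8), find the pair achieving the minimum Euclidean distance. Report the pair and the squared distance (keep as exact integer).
Pair = ((-1, -7), (-1, -8)); squared distance = 1

Compute all C(8, 2) = 28 pairwise squared distances (x_i − x_j)² + (y_i − y_j)². The minimum is 1, attained by the pair ((-1, -7), (-1, -8)).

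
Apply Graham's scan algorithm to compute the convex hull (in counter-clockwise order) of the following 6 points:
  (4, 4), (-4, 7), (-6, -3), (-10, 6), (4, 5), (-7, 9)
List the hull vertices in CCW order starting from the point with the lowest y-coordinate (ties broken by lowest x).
Hull (CCW) = [(-6, -3), (4, 4), (4, 5), (-7, 9), (-10, 6)]

Graham scan procedure:
  1. Find the pivot p₀ = point with lowest y (tie → lowest x): (-6, -3).
  2. Sort the remaining points by polar angle around p₀.
  3. Walk through sorted points, maintaining a stack; pop the top while the last three entries make a non-left turn (cross product ≤ 0).
  4. Final stack is the convex hull in CCW order: (-6, -3), (4, 4), (4, 5), (-7, 9), (-10, 6).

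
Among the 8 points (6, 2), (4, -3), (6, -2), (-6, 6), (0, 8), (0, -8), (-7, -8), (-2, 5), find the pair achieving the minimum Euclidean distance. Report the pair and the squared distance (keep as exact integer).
Pair = ((4, -3), (6, -2)); squared distance = 5

Compute all C(8, 2) = 28 pairwise squared distances (x_i − x_j)² + (y_i − y_j)². The minimum is 5, attained by the pair ((4, -3), (6, -2)).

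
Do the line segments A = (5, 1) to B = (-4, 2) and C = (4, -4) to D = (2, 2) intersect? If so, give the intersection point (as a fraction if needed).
Yes; intersection at (29/13, 17/13) (t = 4/13 on AB, s = 23/26 on CD)

Parametrize AB as A + t(B − A) = (5 + -9 t, 1 + 1 t) and CD as C + s(D − C) = (4 + -2 s, -4 + 6 s). Solve the linear system for (t, s). Determinant = 52 ≠ 0, so a unique intersection of the containing lines exists. Solution: t = 4/13, s = 23/26 — both in [0, 1], so the segments cross. Intersection point: (29/13, 17/13).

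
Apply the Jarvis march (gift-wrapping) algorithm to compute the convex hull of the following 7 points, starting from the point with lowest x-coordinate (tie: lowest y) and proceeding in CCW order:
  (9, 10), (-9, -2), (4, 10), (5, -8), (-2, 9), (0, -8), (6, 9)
Hull (CCW) = [(-9, -2), (0, -8), (5, -8), (9, 10), (4, 10), (-2, 9)]

Jarvis march: at each step, from the current hull vertex p, select the next vertex q as the point such that every other point lies strictly to the left of (or on) the directed line p → q. (Equivalently: for every other point r, the cross product (q − p) × (r − p) ≥ 0.)
Starting point (lowest x, tie lowest y): (-9, -2). Wrap until returning to start. Resulting hull: (-9, -2), (0, -8), (5, -8), (9, 10), (4, 10), (-2, 9).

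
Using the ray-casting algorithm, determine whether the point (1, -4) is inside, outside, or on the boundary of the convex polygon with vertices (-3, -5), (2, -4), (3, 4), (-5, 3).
The point (1, -4) lies strictly inside the polygon

Cast a horizontal ray to the right from the query point and count how many polygon edges it crosses (each edge strictly once or zero times, handled with the usual half-open convention). 
Parity of crossings → odd ⇒ inside.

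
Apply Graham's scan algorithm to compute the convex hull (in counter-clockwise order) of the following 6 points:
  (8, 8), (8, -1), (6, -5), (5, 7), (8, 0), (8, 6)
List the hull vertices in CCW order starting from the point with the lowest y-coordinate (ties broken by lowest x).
Hull (CCW) = [(6, -5), (8, -1), (8, 8), (5, 7)]

Graham scan procedure:
  1. Find the pivot p₀ = point with lowest y (tie → lowest x): (6, -5).
  2. Sort the remaining points by polar angle around p₀.
  3. Walk through sorted points, maintaining a stack; pop the top while the last three entries make a non-left turn (cross product ≤ 0).
  4. Final stack is the convex hull in CCW order: (6, -5), (8, -1), (8, 8), (5, 7).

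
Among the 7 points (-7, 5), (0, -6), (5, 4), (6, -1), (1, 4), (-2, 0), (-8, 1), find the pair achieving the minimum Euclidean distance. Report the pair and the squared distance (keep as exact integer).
Pair = ((5, 4), (1, 4)); squared distance = 16

Compute all C(7, 2) = 21 pairwise squared distances (x_i − x_j)² + (y_i − y_j)². The minimum is 16, attained by the pair ((5, 4), (1, 4)).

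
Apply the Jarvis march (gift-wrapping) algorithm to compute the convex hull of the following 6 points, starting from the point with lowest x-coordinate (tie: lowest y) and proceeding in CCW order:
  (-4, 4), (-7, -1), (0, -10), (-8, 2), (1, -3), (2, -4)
Hull (CCW) = [(-8, 2), (-7, -1), (0, -10), (2, -4), (-4, 4)]

Jarvis march: at each step, from the current hull vertex p, select the next vertex q as the point such that every other point lies strictly to the left of (or on) the directed line p → q. (Equivalently: for every other point r, the cross product (q − p) × (r − p) ≥ 0.)
Starting point (lowest x, tie lowest y): (-8, 2). Wrap until returning to start. Resulting hull: (-8, 2), (-7, -1), (0, -10), (2, -4), (-4, 4).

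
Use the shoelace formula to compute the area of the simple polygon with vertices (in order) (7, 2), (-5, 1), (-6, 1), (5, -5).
Area = 44

Shoelace formula: Area = (1/2) |Σ_i (x_i · y_{i+1} − x_{i+1} · y_i)| (indices mod n). Compute each cross term:
  (7)(1) − (-5)(2) = 17
  (-5)(1) − (-6)(1) = 1
  (-6)(-5) − (5)(1) = 25
  (5)(2) − (7)(-5) = 45
Sum = 88, so (signed) Area = 88/2 = 44, |Area| = 44.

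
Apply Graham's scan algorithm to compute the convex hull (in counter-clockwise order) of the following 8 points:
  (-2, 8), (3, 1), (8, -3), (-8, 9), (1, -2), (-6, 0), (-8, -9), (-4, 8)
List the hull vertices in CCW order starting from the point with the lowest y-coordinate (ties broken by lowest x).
Hull (CCW) = [(-8, -9), (8, -3), (-2, 8), (-8, 9)]

Graham scan procedure:
  1. Find the pivot p₀ = point with lowest y (tie → lowest x): (-8, -9).
  2. Sort the remaining points by polar angle around p₀.
  3. Walk through sorted points, maintaining a stack; pop the top while the last three entries make a non-left turn (cross product ≤ 0).
  4. Final stack is the convex hull in CCW order: (-8, -9), (8, -3), (-2, 8), (-8, 9).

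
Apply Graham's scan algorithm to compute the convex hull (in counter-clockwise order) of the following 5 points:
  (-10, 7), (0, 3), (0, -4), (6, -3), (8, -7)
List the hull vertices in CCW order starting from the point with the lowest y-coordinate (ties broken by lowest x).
Hull (CCW) = [(8, -7), (6, -3), (0, 3), (-10, 7), (0, -4)]

Graham scan procedure:
  1. Find the pivot p₀ = point with lowest y (tie → lowest x): (8, -7).
  2. Sort the remaining points by polar angle around p₀.
  3. Walk through sorted points, maintaining a stack; pop the top while the last three entries make a non-left turn (cross product ≤ 0).
  4. Final stack is the convex hull in CCW order: (8, -7), (6, -3), (0, 3), (-10, 7), (0, -4).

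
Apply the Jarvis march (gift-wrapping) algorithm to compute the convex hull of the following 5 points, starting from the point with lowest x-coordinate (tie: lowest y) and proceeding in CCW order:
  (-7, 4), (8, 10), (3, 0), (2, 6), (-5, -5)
Hull (CCW) = [(-7, 4), (-5, -5), (3, 0), (8, 10)]

Jarvis march: at each step, from the current hull vertex p, select the next vertex q as the point such that every other point lies strictly to the left of (or on) the directed line p → q. (Equivalently: for every other point r, the cross product (q − p) × (r − p) ≥ 0.)
Starting point (lowest x, tie lowest y): (-7, 4). Wrap until returning to start. Resulting hull: (-7, 4), (-5, -5), (3, 0), (8, 10).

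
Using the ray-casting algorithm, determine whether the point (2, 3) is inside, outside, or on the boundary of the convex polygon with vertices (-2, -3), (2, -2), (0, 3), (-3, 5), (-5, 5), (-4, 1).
The point (2, 3) lies strictly outside the polygon

Cast a horizontal ray to the right from the query point and count how many polygon edges it crosses (each edge strictly once or zero times, handled with the usual half-open convention). 
Parity of crossings → even ⇒ outside.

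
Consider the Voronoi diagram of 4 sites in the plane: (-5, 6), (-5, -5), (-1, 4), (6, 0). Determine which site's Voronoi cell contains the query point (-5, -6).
Nearest site = (-5, -5)

The Voronoi cell of site s contains exactly those query points closer to s than to any other site. Compute squared distances from q = (-5, -6) to each site:
  (-5 − -5)² + (-5 − -6)² = 1
  (-1 − -5)² + (4 − -6)² = 116
  (-5 − -5)² + (6 − -6)² = 144
  (6 − -5)² + (0 − -6)² = 157
Minimum is attained by (-5, -5), so q lies in its Voronoi cell.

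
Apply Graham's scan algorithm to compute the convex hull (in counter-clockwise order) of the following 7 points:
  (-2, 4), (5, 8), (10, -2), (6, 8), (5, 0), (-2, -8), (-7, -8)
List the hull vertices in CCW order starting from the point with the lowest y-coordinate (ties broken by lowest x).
Hull (CCW) = [(-7, -8), (-2, -8), (10, -2), (6, 8), (5, 8), (-2, 4)]

Graham scan procedure:
  1. Find the pivot p₀ = point with lowest y (tie → lowest x): (-7, -8).
  2. Sort the remaining points by polar angle around p₀.
  3. Walk through sorted points, maintaining a stack; pop the top while the last three entries make a non-left turn (cross product ≤ 0).
  4. Final stack is the convex hull in CCW order: (-7, -8), (-2, -8), (10, -2), (6, 8), (5, 8), (-2, 4).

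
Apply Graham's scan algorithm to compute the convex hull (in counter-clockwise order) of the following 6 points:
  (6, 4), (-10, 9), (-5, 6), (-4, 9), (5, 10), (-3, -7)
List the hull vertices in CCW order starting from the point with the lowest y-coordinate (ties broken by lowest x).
Hull (CCW) = [(-3, -7), (6, 4), (5, 10), (-10, 9)]

Graham scan procedure:
  1. Find the pivot p₀ = point with lowest y (tie → lowest x): (-3, -7).
  2. Sort the remaining points by polar angle around p₀.
  3. Walk through sorted points, maintaining a stack; pop the top while the last three entries make a non-left turn (cross product ≤ 0).
  4. Final stack is the convex hull in CCW order: (-3, -7), (6, 4), (5, 10), (-10, 9).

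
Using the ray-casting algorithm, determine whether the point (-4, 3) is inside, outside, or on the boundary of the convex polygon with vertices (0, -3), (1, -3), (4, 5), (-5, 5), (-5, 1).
The point (-4, 3) lies strictly inside the polygon

Cast a horizontal ray to the right from the query point and count how many polygon edges it crosses (each edge strictly once or zero times, handled with the usual half-open convention). 
Parity of crossings → odd ⇒ inside.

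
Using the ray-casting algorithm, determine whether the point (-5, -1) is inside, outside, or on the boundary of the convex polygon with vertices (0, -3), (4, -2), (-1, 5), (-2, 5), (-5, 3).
The point (-5, -1) lies strictly outside the polygon

Cast a horizontal ray to the right from the query point and count how many polygon edges it crosses (each edge strictly once or zero times, handled with the usual half-open convention). 
Parity of crossings → even ⇒ outside.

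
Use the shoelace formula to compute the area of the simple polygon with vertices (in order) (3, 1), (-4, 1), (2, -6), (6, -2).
Area = 73/2

Shoelace formula: Area = (1/2) |Σ_i (x_i · y_{i+1} − x_{i+1} · y_i)| (indices mod n). Compute each cross term:
  (3)(1) − (-4)(1) = 7
  (-4)(-6) − (2)(1) = 22
  (2)(-2) − (6)(-6) = 32
  (6)(1) − (3)(-2) = 12
Sum = 73, so (signed) Area = 73/2 = 73/2, |Area| = 73/2.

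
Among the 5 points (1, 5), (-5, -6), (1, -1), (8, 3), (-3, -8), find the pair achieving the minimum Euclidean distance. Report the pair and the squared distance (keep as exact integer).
Pair = ((-5, -6), (-3, -8)); squared distance = 8

Compute all C(5, 2) = 10 pairwise squared distances (x_i − x_j)² + (y_i − y_j)². The minimum is 8, attained by the pair ((-5, -6), (-3, -8)).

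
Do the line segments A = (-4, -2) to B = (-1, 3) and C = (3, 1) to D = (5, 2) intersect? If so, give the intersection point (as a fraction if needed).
No (intersection of containing lines falls outside at least one segment)

Parametrize and solve: t = -1/7, s = -26/7. At least one of these is outside [0, 1], so the segments do not intersect.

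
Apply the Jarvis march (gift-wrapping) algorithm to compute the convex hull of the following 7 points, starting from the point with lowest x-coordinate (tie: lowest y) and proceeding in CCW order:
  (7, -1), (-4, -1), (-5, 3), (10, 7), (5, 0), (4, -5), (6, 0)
Hull (CCW) = [(-5, 3), (-4, -1), (4, -5), (7, -1), (10, 7)]

Jarvis march: at each step, from the current hull vertex p, select the next vertex q as the point such that every other point lies strictly to the left of (or on) the directed line p → q. (Equivalently: for every other point r, the cross product (q − p) × (r − p) ≥ 0.)
Starting point (lowest x, tie lowest y): (-5, 3). Wrap until returning to start. Resulting hull: (-5, 3), (-4, -1), (4, -5), (7, -1), (10, 7).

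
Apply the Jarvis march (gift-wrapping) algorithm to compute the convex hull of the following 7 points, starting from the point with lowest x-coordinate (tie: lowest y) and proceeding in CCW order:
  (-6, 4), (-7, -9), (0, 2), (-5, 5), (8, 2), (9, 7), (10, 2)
Hull (CCW) = [(-7, -9), (10, 2), (9, 7), (-5, 5), (-6, 4)]

Jarvis march: at each step, from the current hull vertex p, select the next vertex q as the point such that every other point lies strictly to the left of (or on) the directed line p → q. (Equivalently: for every other point r, the cross product (q − p) × (r − p) ≥ 0.)
Starting point (lowest x, tie lowest y): (-7, -9). Wrap until returning to start. Resulting hull: (-7, -9), (10, 2), (9, 7), (-5, 5), (-6, 4).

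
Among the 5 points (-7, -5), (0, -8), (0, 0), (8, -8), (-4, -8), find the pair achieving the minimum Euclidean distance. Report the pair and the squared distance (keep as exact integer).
Pair = ((0, -8), (-4, -8)); squared distance = 16

Compute all C(5, 2) = 10 pairwise squared distances (x_i − x_j)² + (y_i − y_j)². The minimum is 16, attained by the pair ((0, -8), (-4, -8)).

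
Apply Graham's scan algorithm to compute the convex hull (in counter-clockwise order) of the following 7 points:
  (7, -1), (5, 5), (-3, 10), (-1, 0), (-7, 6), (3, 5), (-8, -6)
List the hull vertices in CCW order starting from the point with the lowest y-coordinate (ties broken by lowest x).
Hull (CCW) = [(-8, -6), (7, -1), (5, 5), (-3, 10), (-7, 6)]

Graham scan procedure:
  1. Find the pivot p₀ = point with lowest y (tie → lowest x): (-8, -6).
  2. Sort the remaining points by polar angle around p₀.
  3. Walk through sorted points, maintaining a stack; pop the top while the last three entries make a non-left turn (cross product ≤ 0).
  4. Final stack is the convex hull in CCW order: (-8, -6), (7, -1), (5, 5), (-3, 10), (-7, 6).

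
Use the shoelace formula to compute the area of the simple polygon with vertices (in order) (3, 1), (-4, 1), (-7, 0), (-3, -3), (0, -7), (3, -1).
Area = 83/2

Shoelace formula: Area = (1/2) |Σ_i (x_i · y_{i+1} − x_{i+1} · y_i)| (indices mod n). Compute each cross term:
  (3)(1) − (-4)(1) = 7
  (-4)(0) − (-7)(1) = 7
  (-7)(-3) − (-3)(0) = 21
  (-3)(-7) − (0)(-3) = 21
  (0)(-1) − (3)(-7) = 21
  (3)(1) − (3)(-1) = 6
Sum = 83, so (signed) Area = 83/2 = 83/2, |Area| = 83/2.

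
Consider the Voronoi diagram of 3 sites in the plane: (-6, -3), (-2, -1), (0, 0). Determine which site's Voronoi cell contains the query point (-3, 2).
Nearest site = (-2, -1)

The Voronoi cell of site s contains exactly those query points closer to s than to any other site. Compute squared distances from q = (-3, 2) to each site:
  (-2 − -3)² + (-1 − 2)² = 10
  (0 − -3)² + (0 − 2)² = 13
  (-6 − -3)² + (-3 − 2)² = 34
Minimum is attained by (-2, -1), so q lies in its Voronoi cell.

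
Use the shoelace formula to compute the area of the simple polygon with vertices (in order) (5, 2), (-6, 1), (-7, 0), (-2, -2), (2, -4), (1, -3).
Area = 65/2

Shoelace formula: Area = (1/2) |Σ_i (x_i · y_{i+1} − x_{i+1} · y_i)| (indices mod n). Compute each cross term:
  (5)(1) − (-6)(2) = 17
  (-6)(0) − (-7)(1) = 7
  (-7)(-2) − (-2)(0) = 14
  (-2)(-4) − (2)(-2) = 12
  (2)(-3) − (1)(-4) = -2
  (1)(2) − (5)(-3) = 17
Sum = 65, so (signed) Area = 65/2 = 65/2, |Area| = 65/2.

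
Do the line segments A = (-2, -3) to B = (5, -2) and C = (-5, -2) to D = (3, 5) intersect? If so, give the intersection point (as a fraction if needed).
No (intersection of containing lines falls outside at least one segment)

Parametrize and solve: t = -29/41, s = -10/41. At least one of these is outside [0, 1], so the segments do not intersect.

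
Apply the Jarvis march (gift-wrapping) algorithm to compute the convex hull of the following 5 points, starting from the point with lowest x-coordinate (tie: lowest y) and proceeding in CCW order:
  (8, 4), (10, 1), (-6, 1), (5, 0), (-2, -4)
Hull (CCW) = [(-6, 1), (-2, -4), (10, 1), (8, 4)]

Jarvis march: at each step, from the current hull vertex p, select the next vertex q as the point such that every other point lies strictly to the left of (or on) the directed line p → q. (Equivalently: for every other point r, the cross product (q − p) × (r − p) ≥ 0.)
Starting point (lowest x, tie lowest y): (-6, 1). Wrap until returning to start. Resulting hull: (-6, 1), (-2, -4), (10, 1), (8, 4).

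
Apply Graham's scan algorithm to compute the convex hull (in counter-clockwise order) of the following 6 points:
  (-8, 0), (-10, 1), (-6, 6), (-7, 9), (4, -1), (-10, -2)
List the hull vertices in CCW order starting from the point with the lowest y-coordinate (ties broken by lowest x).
Hull (CCW) = [(-10, -2), (4, -1), (-7, 9), (-10, 1)]

Graham scan procedure:
  1. Find the pivot p₀ = point with lowest y (tie → lowest x): (-10, -2).
  2. Sort the remaining points by polar angle around p₀.
  3. Walk through sorted points, maintaining a stack; pop the top while the last three entries make a non-left turn (cross product ≤ 0).
  4. Final stack is the convex hull in CCW order: (-10, -2), (4, -1), (-7, 9), (-10, 1).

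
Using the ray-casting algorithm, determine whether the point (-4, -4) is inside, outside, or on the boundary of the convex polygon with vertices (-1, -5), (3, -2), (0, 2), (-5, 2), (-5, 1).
The point (-4, -4) lies strictly outside the polygon

Cast a horizontal ray to the right from the query point and count how many polygon edges it crosses (each edge strictly once or zero times, handled with the usual half-open convention). 
Parity of crossings → even ⇒ outside.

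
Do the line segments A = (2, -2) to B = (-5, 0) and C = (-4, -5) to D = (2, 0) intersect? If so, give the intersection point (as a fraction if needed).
Yes; intersection at (10/47, -70/47) (t = 12/47 on AB, s = 33/47 on CD)

Parametrize AB as A + t(B − A) = (2 + -7 t, -2 + 2 t) and CD as C + s(D − C) = (-4 + 6 s, -5 + 5 s). Solve the linear system for (t, s). Determinant = 47 ≠ 0, so a unique intersection of the containing lines exists. Solution: t = 12/47, s = 33/47 — both in [0, 1], so the segments cross. Intersection point: (10/47, -70/47).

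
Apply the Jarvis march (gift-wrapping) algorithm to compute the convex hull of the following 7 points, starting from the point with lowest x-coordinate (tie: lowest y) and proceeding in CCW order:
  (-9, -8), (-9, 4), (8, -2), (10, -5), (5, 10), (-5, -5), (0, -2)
Hull (CCW) = [(-9, -8), (10, -5), (5, 10), (-9, 4)]

Jarvis march: at each step, from the current hull vertex p, select the next vertex q as the point such that every other point lies strictly to the left of (or on) the directed line p → q. (Equivalently: for every other point r, the cross product (q − p) × (r − p) ≥ 0.)
Starting point (lowest x, tie lowest y): (-9, -8). Wrap until returning to start. Resulting hull: (-9, -8), (10, -5), (5, 10), (-9, 4).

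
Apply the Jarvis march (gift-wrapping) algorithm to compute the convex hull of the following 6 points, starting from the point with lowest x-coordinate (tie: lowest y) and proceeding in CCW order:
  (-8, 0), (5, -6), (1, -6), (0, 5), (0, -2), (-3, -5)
Hull (CCW) = [(-8, 0), (-3, -5), (1, -6), (5, -6), (0, 5)]

Jarvis march: at each step, from the current hull vertex p, select the next vertex q as the point such that every other point lies strictly to the left of (or on) the directed line p → q. (Equivalently: for every other point r, the cross product (q − p) × (r − p) ≥ 0.)
Starting point (lowest x, tie lowest y): (-8, 0). Wrap until returning to start. Resulting hull: (-8, 0), (-3, -5), (1, -6), (5, -6), (0, 5).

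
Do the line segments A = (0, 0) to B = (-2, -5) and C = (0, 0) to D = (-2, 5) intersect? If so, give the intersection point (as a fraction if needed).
Yes; intersection at (0, 0) (t = 0 on AB, s = 0 on CD)

Parametrize AB as A + t(B − A) = (0 + -2 t, 0 + -5 t) and CD as C + s(D − C) = (0 + -2 s, 0 + 5 s). Solve the linear system for (t, s). Determinant = 20 ≠ 0, so a unique intersection of the containing lines exists. Solution: t = 0, s = 0 — both in [0, 1], so the segments cross. Intersection point: (0, 0).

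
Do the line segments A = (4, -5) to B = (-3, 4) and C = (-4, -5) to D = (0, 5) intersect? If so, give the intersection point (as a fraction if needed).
Yes; intersection at (-68/53, 95/53) (t = 40/53 on AB, s = 36/53 on CD)

Parametrize AB as A + t(B − A) = (4 + -7 t, -5 + 9 t) and CD as C + s(D − C) = (-4 + 4 s, -5 + 10 s). Solve the linear system for (t, s). Determinant = 106 ≠ 0, so a unique intersection of the containing lines exists. Solution: t = 40/53, s = 36/53 — both in [0, 1], so the segments cross. Intersection point: (-68/53, 95/53).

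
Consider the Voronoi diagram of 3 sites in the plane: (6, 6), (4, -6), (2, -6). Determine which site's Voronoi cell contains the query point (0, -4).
Nearest site = (2, -6)

The Voronoi cell of site s contains exactly those query points closer to s than to any other site. Compute squared distances from q = (0, -4) to each site:
  (2 − 0)² + (-6 − -4)² = 8
  (4 − 0)² + (-6 − -4)² = 20
  (6 − 0)² + (6 − -4)² = 136
Minimum is attained by (2, -6), so q lies in its Voronoi cell.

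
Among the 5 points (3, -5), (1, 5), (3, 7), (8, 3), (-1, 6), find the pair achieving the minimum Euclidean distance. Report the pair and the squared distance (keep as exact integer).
Pair = ((1, 5), (-1, 6)); squared distance = 5

Compute all C(5, 2) = 10 pairwise squared distances (x_i − x_j)² + (y_i − y_j)². The minimum is 5, attained by the pair ((1, 5), (-1, 6)).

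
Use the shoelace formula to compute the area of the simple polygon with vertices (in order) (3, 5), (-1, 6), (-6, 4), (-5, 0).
Area = 25

Shoelace formula: Area = (1/2) |Σ_i (x_i · y_{i+1} − x_{i+1} · y_i)| (indices mod n). Compute each cross term:
  (3)(6) − (-1)(5) = 23
  (-1)(4) − (-6)(6) = 32
  (-6)(0) − (-5)(4) = 20
  (-5)(5) − (3)(0) = -25
Sum = 50, so (signed) Area = 50/2 = 25, |Area| = 25.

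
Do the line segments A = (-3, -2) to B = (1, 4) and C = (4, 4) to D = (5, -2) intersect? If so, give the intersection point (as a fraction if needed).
No (intersection of containing lines falls outside at least one segment)

Parametrize and solve: t = 8/5, s = -3/5. At least one of these is outside [0, 1], so the segments do not intersect.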